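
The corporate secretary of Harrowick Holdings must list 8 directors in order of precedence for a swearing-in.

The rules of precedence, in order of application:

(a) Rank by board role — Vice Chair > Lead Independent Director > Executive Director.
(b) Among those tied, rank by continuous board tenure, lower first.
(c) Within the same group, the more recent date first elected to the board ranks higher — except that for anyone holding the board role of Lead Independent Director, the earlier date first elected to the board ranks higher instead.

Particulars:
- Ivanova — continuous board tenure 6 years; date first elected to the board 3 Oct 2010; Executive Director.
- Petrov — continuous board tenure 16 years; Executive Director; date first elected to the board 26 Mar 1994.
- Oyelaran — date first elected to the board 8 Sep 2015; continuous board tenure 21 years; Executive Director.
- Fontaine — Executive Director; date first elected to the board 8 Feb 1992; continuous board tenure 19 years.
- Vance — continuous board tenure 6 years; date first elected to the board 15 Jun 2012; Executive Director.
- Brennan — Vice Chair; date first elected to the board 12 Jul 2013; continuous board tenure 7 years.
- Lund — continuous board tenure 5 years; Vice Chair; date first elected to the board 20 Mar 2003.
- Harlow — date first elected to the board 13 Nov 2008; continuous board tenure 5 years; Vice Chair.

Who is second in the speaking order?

By board role: Harlow, Lund and Brennan (Vice Chair); then Vance, Ivanova, Petrov, Fontaine and Oyelaran (Executive Director).
Among Harlow, Lund and Brennan, by continuous board tenure (lower first): Harlow and Lund (5 years) before Brennan (7 years).
Among Harlow and Lund, by date first elected to the board (later first): Harlow (13 Nov 2008) before Lund (20 Mar 2003).
Among Vance, Ivanova, Petrov, Fontaine and Oyelaran, by continuous board tenure (lower first): Vance and Ivanova (6 years) before Petrov (16 years) before Fontaine (19 years) before Oyelaran (21 years).
Among Vance and Ivanova, by date first elected to the board (later first): Vance (15 Jun 2012) before Ivanova (3 Oct 2010).
Order: Harlow, Lund, Brennan, Vance, Ivanova, Petrov, Fontaine, Oyelaran.

Lund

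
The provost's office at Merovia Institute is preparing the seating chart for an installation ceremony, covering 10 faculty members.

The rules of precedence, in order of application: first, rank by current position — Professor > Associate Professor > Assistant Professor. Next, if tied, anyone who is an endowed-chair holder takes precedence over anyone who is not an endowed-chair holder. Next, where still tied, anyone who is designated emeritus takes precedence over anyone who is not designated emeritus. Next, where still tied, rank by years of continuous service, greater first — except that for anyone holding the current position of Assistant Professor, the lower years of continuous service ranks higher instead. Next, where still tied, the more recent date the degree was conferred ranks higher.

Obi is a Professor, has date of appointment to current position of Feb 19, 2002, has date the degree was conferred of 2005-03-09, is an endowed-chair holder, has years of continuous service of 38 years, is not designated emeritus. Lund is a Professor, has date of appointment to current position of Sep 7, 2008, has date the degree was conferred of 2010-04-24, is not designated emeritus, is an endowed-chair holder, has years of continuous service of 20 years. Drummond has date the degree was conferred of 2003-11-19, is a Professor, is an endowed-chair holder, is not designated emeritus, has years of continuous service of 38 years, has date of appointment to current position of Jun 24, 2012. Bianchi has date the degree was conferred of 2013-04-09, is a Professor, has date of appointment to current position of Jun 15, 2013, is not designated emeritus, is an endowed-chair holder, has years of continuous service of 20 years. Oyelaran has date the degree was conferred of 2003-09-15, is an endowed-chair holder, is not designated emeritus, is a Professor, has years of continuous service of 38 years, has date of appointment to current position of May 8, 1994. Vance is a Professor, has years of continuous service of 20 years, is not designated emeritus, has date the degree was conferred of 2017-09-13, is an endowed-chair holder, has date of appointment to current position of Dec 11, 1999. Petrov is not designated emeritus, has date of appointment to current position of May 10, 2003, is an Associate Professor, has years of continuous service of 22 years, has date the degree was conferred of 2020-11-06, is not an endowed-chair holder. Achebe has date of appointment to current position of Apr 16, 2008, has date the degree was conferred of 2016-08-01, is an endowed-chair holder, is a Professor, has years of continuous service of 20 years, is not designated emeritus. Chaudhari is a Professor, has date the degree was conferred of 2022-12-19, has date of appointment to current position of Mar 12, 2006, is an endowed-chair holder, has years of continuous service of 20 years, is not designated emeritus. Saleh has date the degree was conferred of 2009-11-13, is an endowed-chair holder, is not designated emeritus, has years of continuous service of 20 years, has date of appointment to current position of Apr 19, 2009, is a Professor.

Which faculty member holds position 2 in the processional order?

By current position: Obi, Drummond, Oyelaran, Chaudhari, Vance, Achebe, Bianchi, Lund and Saleh (Professor); then Petrov (Associate Professor).
Obi, Drummond, Oyelaran, Chaudhari, Vance, Achebe, Bianchi, Lund and Saleh are each an endowed-chair holder, so the next rule applies.
Obi, Drummond, Oyelaran, Chaudhari, Vance, Achebe, Bianchi, Lund and Saleh are each not designated emeritus, so the next rule applies.
Among Obi, Drummond, Oyelaran, Chaudhari, Vance, Achebe, Bianchi, Lund and Saleh, by years of continuous service (higher first): Obi, Drummond and Oyelaran (38 years) before Chaudhari, Vance, Achebe, Bianchi, Lund and Saleh (20 years).
Among Obi, Drummond and Oyelaran, by date the degree was conferred (later first): Obi (2005-03-09) before Drummond (2003-11-19) before Oyelaran (2003-09-15).
Among Chaudhari, Vance, Achebe, Bianchi, Lund and Saleh, by date the degree was conferred (later first): Chaudhari (2022-12-19) before Vance (2017-09-13) before Achebe (2016-08-01) before Bianchi (2013-04-09) before Lund (2010-04-24) before Saleh (2009-11-13).
Order: Obi, Drummond, Oyelaran, Chaudhari, Vance, Achebe, Bianchi, Lund, Saleh, Petrov.

Drummond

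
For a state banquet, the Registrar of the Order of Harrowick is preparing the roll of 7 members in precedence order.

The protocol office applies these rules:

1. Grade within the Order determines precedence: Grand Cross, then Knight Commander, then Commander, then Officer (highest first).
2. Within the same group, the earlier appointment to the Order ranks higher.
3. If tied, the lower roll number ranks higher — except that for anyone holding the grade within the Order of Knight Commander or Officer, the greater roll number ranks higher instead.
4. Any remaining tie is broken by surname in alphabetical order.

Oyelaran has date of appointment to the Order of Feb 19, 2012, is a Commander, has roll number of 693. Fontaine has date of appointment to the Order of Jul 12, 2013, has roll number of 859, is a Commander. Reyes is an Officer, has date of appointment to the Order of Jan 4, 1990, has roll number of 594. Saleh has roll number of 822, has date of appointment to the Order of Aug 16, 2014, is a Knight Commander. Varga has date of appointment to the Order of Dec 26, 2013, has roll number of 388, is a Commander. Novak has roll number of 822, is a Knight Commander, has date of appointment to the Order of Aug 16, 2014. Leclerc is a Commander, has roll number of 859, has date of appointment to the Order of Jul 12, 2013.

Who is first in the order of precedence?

Novak

By grade within the Order: Novak and Saleh (Knight Commander); then Oyelaran, Fontaine, Leclerc and Varga (Commander); then Reyes (Officer).
Novak and Saleh both have date of appointment to the Order Aug 16, 2014, so the next rule applies.
Novak and Saleh both have roll number 822, so the next rule applies.
Among Novak and Saleh, alphabetically by surname: Novak before Saleh.
Among Oyelaran, Fontaine, Leclerc and Varga, by date of appointment to the Order (earlier first): Oyelaran (Feb 19, 2012) before Fontaine and Leclerc (Jul 12, 2013) before Varga (Dec 26, 2013).
Fontaine and Leclerc both have roll number 859, so the next rule applies.
Among Fontaine and Leclerc, alphabetically by surname: Fontaine before Leclerc.
Order: Novak, Saleh, Oyelaran, Fontaine, Leclerc, Varga, Reyes.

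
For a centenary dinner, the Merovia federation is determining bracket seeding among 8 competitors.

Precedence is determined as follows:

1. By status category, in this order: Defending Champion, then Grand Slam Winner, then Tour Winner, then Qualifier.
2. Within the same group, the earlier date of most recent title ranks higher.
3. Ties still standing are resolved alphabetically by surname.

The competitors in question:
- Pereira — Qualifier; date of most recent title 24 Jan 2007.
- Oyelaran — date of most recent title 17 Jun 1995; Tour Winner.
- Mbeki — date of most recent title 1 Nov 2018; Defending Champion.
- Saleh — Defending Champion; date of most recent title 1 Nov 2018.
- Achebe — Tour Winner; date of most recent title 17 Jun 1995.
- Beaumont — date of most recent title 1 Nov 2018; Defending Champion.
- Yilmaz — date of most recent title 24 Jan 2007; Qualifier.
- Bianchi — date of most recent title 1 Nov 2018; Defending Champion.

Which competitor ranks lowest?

By status category: Beaumont, Bianchi, Mbeki and Saleh (Defending Champion); then Achebe and Oyelaran (Tour Winner); then Pereira and Yilmaz (Qualifier).
Beaumont, Bianchi, Mbeki and Saleh all have date of most recent title 1 Nov 2018, so the next rule applies.
Among Beaumont, Bianchi, Mbeki and Saleh, alphabetically by surname: Beaumont before Bianchi before Mbeki before Saleh.
Achebe and Oyelaran both have date of most recent title 17 Jun 1995, so the next rule applies.
Among Achebe and Oyelaran, alphabetically by surname: Achebe before Oyelaran.
Pereira and Yilmaz both have date of most recent title 24 Jan 2007, so the next rule applies.
Among Pereira and Yilmaz, alphabetically by surname: Pereira before Yilmaz.
Order: Beaumont, Bianchi, Mbeki, Saleh, Achebe, Oyelaran, Pereira, Yilmaz.

Yilmaz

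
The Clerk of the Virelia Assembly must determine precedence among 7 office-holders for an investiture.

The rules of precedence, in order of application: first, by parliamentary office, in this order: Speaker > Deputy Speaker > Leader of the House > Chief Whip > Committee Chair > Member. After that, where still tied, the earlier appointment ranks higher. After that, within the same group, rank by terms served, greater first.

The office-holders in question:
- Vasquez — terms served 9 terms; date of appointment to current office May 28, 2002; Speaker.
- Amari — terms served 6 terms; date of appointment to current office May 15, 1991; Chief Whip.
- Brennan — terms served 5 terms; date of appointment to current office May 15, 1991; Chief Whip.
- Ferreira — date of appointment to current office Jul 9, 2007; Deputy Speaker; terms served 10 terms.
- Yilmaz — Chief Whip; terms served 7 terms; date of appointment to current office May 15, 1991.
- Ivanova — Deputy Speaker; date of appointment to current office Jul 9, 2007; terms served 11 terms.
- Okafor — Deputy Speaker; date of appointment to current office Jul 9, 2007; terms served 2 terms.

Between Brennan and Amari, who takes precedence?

By parliamentary office: Vasquez (Speaker); then Ivanova, Ferreira and Okafor (Deputy Speaker); then Yilmaz, Amari and Brennan (Chief Whip).
Ivanova, Ferreira and Okafor all have date of appointment to current office Jul 9, 2007, so the next rule applies.
Among Ivanova, Ferreira and Okafor, by terms served (higher first): Ivanova (11 terms) before Ferreira (10 terms) before Okafor (2 terms).
Yilmaz, Amari and Brennan all have date of appointment to current office May 15, 1991, so the next rule applies.
Among Yilmaz, Amari and Brennan, by terms served (higher first): Yilmaz (7 terms) before Amari (6 terms) before Brennan (5 terms).
So Amari takes precedence.

Amari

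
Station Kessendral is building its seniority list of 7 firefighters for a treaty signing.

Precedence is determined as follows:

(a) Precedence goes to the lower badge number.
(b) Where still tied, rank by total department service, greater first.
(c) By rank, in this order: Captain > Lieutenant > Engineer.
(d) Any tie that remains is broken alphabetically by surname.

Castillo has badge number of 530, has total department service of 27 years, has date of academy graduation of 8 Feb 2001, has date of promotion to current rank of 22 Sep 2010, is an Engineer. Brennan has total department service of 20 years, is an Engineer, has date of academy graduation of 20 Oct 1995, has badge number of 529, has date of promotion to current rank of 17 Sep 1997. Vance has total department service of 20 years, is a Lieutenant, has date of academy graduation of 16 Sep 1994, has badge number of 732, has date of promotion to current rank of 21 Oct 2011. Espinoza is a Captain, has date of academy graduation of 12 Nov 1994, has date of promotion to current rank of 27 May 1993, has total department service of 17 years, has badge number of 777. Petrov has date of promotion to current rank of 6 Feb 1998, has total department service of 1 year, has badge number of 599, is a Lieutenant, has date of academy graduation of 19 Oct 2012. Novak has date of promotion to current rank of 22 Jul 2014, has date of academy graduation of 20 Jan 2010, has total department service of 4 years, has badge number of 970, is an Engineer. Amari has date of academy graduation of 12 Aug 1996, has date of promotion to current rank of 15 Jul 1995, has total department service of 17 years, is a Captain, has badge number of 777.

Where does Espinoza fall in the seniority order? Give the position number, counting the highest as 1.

6

By badge number (lower first): Brennan (529); then Castillo (530); then Petrov (599); then Vance (732); then Amari and Espinoza (both 777); then Novak (970).
Amari and Espinoza both have total department service 17 years, so the next rule applies.
Amari and Espinoza are each Captain, so the next rule applies.
Among Amari and Espinoza, alphabetically by surname: Amari before Espinoza.
Order: Brennan, Castillo, Petrov, Vance, Amari, Espinoza, Novak. So position 6.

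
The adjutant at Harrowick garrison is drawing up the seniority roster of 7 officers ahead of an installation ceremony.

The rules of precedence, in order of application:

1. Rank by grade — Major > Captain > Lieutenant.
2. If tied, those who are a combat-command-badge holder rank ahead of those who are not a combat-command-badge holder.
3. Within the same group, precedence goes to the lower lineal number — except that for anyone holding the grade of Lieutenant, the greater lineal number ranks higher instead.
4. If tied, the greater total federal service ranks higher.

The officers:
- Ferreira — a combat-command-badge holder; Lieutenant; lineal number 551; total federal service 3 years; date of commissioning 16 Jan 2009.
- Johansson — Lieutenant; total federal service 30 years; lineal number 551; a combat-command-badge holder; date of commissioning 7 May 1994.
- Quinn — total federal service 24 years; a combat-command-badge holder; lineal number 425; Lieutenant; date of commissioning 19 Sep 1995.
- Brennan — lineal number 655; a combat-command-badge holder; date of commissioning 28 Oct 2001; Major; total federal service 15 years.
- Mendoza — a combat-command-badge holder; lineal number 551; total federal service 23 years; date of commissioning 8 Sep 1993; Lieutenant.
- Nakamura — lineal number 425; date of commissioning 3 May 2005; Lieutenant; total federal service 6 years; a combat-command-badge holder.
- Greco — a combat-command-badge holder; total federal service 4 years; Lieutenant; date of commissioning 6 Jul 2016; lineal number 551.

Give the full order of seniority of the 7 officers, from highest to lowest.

By grade: Brennan (Major); then Johansson, Mendoza, Greco, Ferreira, Quinn and Nakamura (Lieutenant).
Johansson, Mendoza, Greco, Ferreira, Quinn and Nakamura are each a combat-command-badge holder, so the next rule applies.
Among Johansson, Mendoza, Greco, Ferreira, Quinn and Nakamura, by lineal number (higher first) (reversed rule for this group): Johansson, Mendoza, Greco and Ferreira (551) before Quinn and Nakamura (425).
Among Johansson, Mendoza, Greco and Ferreira, by total federal service (higher first): Johansson (30 years) before Mendoza (23 years) before Greco (4 years) before Ferreira (3 years).
Among Quinn and Nakamura, by total federal service (higher first): Quinn (24 years) before Nakamura (6 years).
Full order: Brennan, Johansson, Mendoza, Greco, Ferreira, Quinn, Nakamura.

Brennan, Johansson, Mendoza, Greco, Ferreira, Quinn, Nakamura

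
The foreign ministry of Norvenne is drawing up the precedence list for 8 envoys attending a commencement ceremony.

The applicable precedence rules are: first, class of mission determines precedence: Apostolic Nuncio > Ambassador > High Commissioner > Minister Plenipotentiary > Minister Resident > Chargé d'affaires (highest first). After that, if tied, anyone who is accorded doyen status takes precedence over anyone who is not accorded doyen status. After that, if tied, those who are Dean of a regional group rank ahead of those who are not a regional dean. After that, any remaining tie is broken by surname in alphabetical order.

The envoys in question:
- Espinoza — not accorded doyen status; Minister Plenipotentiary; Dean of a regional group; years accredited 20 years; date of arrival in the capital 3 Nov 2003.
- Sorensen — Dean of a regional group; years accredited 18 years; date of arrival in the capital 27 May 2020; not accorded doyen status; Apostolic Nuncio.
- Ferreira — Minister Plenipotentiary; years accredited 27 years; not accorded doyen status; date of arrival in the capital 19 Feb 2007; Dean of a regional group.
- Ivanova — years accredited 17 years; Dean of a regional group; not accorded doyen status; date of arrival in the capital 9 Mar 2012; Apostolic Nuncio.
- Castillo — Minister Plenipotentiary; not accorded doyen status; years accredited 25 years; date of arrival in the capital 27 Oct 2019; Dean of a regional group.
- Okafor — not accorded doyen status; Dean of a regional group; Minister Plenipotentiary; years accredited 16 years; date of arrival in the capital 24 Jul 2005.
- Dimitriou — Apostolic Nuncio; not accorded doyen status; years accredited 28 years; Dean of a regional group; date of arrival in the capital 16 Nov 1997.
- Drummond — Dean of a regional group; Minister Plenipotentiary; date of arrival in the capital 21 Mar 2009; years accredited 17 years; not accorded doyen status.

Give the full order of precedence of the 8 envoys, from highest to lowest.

By class of mission: Dimitriou, Ivanova and Sorensen (Apostolic Nuncio); then Castillo, Drummond, Espinoza, Ferreira and Okafor (Minister Plenipotentiary).
Dimitriou, Ivanova and Sorensen are each not accorded doyen status, so the next rule applies.
Dimitriou, Ivanova and Sorensen are each Dean of a regional group, so the next rule applies.
Among Dimitriou, Ivanova and Sorensen, alphabetically by surname: Dimitriou before Ivanova before Sorensen.
Castillo, Drummond, Espinoza, Ferreira and Okafor are each not accorded doyen status, so the next rule applies.
Castillo, Drummond, Espinoza, Ferreira and Okafor are each Dean of a regional group, so the next rule applies.
Among Castillo, Drummond, Espinoza, Ferreira and Okafor, alphabetically by surname: Castillo before Drummond before Espinoza before Ferreira before Okafor.
Full order: Dimitriou, Ivanova, Sorensen, Castillo, Drummond, Espinoza, Ferreira, Okafor.

Dimitriou, Ivanova, Sorensen, Castillo, Drummond, Espinoza, Ferreira, Okafor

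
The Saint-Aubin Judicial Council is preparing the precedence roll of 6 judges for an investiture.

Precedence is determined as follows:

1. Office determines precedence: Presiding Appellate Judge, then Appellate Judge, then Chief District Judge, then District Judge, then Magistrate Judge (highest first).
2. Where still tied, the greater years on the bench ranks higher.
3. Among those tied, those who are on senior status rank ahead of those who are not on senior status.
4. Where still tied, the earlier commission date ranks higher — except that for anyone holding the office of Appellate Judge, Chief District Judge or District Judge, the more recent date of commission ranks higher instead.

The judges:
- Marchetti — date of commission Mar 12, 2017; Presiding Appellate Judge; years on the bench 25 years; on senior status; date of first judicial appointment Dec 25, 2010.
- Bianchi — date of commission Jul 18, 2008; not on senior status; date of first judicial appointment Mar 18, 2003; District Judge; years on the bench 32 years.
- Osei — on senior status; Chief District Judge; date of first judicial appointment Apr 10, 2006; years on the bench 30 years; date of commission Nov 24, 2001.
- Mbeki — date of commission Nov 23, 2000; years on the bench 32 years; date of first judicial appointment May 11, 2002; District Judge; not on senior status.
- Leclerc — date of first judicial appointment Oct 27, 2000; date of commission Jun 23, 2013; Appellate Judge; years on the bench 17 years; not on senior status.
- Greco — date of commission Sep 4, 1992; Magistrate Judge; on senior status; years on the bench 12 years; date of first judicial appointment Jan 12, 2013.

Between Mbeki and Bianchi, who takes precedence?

Bianchi

By office: Marchetti (Presiding Appellate Judge); then Leclerc (Appellate Judge); then Osei (Chief District Judge); then Bianchi and Mbeki (District Judge); then Greco (Magistrate Judge).
Bianchi and Mbeki both have years on the bench 32 years, so the next rule applies.
Bianchi and Mbeki are each not on senior status, so the next rule applies.
Among Bianchi and Mbeki, by date of commission (later first) (reversed rule for this group): Bianchi (Jul 18, 2008) before Mbeki (Nov 23, 2000).
So Bianchi takes precedence.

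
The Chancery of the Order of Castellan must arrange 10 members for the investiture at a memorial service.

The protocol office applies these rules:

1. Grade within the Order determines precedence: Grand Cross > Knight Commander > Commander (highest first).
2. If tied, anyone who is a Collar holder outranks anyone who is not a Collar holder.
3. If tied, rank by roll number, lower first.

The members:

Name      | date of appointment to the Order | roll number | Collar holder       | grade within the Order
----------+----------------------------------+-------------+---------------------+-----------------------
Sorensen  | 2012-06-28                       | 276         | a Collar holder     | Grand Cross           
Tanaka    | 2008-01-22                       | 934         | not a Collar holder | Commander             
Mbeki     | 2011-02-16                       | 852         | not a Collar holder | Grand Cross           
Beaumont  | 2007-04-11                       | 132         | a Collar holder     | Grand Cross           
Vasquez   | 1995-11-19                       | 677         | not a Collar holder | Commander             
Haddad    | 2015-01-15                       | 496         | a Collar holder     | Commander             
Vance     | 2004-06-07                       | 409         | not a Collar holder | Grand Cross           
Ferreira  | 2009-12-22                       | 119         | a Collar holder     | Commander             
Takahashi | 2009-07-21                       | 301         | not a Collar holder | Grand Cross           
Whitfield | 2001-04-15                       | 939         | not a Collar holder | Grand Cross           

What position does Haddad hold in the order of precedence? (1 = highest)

By grade within the Order: Beaumont, Sorensen, Takahashi, Vance, Mbeki and Whitfield (Grand Cross); then Ferreira, Haddad, Vasquez and Tanaka (Commander).
Among Beaumont, Sorensen, Takahashi, Vance, Mbeki and Whitfield, a Collar holder before not a Collar holder: Beaumont and Sorensen (a Collar holder) before Takahashi, Vance, Mbeki and Whitfield (not a Collar holder).
Among Beaumont and Sorensen, by roll number (lower first): Beaumont (132) before Sorensen (276).
Among Takahashi, Vance, Mbeki and Whitfield, by roll number (lower first): Takahashi (301) before Vance (409) before Mbeki (852) before Whitfield (939).
Among Ferreira, Haddad, Vasquez and Tanaka, a Collar holder before not a Collar holder: Ferreira and Haddad (a Collar holder) before Vasquez and Tanaka (not a Collar holder).
Among Ferreira and Haddad, by roll number (lower first): Ferreira (119) before Haddad (496).
Among Vasquez and Tanaka, by roll number (lower first): Vasquez (677) before Tanaka (934).
Order: Beaumont, Sorensen, Takahashi, Vance, Mbeki, Whitfield, Ferreira, Haddad, Vasquez, Tanaka. So position 8.

8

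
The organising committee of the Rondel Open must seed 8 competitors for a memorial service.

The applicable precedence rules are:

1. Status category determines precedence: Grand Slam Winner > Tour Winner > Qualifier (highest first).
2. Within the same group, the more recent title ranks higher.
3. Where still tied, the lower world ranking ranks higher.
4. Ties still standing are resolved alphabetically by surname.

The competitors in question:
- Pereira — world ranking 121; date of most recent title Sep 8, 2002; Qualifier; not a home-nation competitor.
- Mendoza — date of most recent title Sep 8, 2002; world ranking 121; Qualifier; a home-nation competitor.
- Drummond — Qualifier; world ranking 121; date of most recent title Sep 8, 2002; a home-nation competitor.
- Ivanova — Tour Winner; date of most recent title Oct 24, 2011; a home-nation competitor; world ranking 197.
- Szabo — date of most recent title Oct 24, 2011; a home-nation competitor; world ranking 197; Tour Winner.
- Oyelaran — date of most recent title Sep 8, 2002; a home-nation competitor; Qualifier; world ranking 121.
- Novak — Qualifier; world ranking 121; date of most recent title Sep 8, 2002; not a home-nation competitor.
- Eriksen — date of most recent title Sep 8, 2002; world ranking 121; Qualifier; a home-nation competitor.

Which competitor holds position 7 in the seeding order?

Oyelaran

By status category: Ivanova and Szabo (Tour Winner); then Drummond, Eriksen, Mendoza, Novak, Oyelaran and Pereira (Qualifier).
Ivanova and Szabo both have date of most recent title Oct 24, 2011, so the next rule applies.
Ivanova and Szabo both have world ranking 197, so the next rule applies.
Among Ivanova and Szabo, alphabetically by surname: Ivanova before Szabo.
Drummond, Eriksen, Mendoza, Novak, Oyelaran and Pereira all have date of most recent title Sep 8, 2002, so the next rule applies.
Drummond, Eriksen, Mendoza, Novak, Oyelaran and Pereira all have world ranking 121, so the next rule applies.
Among Drummond, Eriksen, Mendoza, Novak, Oyelaran and Pereira, alphabetically by surname: Drummond before Eriksen before Mendoza before Novak before Oyelaran before Pereira.
Order: Ivanova, Szabo, Drummond, Eriksen, Mendoza, Novak, Oyelaran, Pereira.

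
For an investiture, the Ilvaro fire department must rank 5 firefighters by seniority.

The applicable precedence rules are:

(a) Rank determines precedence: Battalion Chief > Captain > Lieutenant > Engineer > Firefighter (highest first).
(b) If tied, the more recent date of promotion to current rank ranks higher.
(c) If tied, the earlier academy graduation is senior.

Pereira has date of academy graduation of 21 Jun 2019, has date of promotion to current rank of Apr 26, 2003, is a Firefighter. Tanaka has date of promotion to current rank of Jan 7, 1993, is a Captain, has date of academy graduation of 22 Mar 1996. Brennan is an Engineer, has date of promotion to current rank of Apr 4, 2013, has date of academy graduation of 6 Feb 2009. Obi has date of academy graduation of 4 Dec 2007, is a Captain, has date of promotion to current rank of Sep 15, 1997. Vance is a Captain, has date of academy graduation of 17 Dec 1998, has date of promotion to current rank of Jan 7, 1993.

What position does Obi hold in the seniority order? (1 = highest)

1

By rank: Obi, Tanaka and Vance (Captain); then Brennan (Engineer); then Pereira (Firefighter).
Among Obi, Tanaka and Vance, by date of promotion to current rank (later first): Obi (Sep 15, 1997) before Tanaka and Vance (Jan 7, 1993).
Among Tanaka and Vance, by date of academy graduation (earlier first): Tanaka (22 Mar 1996) before Vance (17 Dec 1998).
Order: Obi, Tanaka, Vance, Brennan, Pereira. So position 1.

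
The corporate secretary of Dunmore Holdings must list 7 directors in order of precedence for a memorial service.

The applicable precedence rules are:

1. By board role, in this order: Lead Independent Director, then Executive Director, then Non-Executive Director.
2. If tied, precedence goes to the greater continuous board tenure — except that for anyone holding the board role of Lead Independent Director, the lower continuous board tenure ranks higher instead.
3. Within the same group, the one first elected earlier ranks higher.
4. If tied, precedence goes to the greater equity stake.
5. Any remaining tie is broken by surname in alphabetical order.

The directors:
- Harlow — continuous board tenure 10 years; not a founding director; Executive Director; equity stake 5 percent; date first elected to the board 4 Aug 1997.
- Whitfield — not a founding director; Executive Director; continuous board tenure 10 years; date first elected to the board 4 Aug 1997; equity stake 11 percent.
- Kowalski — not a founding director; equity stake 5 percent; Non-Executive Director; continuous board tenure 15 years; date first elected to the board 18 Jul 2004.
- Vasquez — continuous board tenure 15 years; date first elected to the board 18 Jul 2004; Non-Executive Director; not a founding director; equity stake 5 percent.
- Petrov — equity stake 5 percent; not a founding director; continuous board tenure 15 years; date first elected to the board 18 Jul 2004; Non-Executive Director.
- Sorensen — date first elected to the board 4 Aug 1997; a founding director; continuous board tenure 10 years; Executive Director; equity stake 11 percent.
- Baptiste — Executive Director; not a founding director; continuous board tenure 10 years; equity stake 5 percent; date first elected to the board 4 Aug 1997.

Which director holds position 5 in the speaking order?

Kowalski

By board role: Sorensen, Whitfield, Baptiste and Harlow (Executive Director); then Kowalski, Petrov and Vasquez (Non-Executive Director).
Sorensen, Whitfield, Baptiste and Harlow all have continuous board tenure 10 years, so the next rule applies.
Sorensen, Whitfield, Baptiste and Harlow all have date first elected to the board 4 Aug 1997, so the next rule applies.
Among Sorensen, Whitfield, Baptiste and Harlow, by equity stake (higher first): Sorensen and Whitfield (11 percent) before Baptiste and Harlow (5 percent).
Among Sorensen and Whitfield, alphabetically by surname: Sorensen before Whitfield.
Among Baptiste and Harlow, alphabetically by surname: Baptiste before Harlow.
Kowalski, Petrov and Vasquez all have continuous board tenure 15 years, so the next rule applies.
Kowalski, Petrov and Vasquez all have date first elected to the board 18 Jul 2004, so the next rule applies.
Kowalski, Petrov and Vasquez all have equity stake 5 percent, so the next rule applies.
Among Kowalski, Petrov and Vasquez, alphabetically by surname: Kowalski before Petrov before Vasquez.
Order: Sorensen, Whitfield, Baptiste, Harlow, Kowalski, Petrov, Vasquez.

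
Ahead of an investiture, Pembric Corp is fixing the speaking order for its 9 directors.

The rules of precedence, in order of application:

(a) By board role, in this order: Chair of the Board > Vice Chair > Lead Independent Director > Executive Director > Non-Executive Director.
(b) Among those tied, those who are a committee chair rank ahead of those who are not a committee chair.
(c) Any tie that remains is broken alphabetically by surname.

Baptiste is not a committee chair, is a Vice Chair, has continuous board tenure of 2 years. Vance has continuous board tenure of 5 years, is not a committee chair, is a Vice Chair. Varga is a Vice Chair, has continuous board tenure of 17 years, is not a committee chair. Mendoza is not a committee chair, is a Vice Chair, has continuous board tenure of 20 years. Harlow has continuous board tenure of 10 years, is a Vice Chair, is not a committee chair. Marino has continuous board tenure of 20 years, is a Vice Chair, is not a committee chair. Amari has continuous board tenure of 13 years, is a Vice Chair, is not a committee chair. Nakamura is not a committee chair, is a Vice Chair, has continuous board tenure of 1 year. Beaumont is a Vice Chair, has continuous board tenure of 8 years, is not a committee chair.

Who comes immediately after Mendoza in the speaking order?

By board role: Amari, Baptiste, Beaumont, Harlow, Marino, Mendoza, Nakamura, Vance and Varga (Vice Chair).
Amari, Baptiste, Beaumont, Harlow, Marino, Mendoza, Nakamura, Vance and Varga are each not a committee chair, so the next rule applies.
Among Amari, Baptiste, Beaumont, Harlow, Marino, Mendoza, Nakamura, Vance and Varga, alphabetically by surname: Amari before Baptiste before Beaumont before Harlow before Marino before Mendoza before Nakamura before Vance before Varga.
Order: Amari, Baptiste, Beaumont, Harlow, Marino, Mendoza, Nakamura, Vance, Varga.

Nakamura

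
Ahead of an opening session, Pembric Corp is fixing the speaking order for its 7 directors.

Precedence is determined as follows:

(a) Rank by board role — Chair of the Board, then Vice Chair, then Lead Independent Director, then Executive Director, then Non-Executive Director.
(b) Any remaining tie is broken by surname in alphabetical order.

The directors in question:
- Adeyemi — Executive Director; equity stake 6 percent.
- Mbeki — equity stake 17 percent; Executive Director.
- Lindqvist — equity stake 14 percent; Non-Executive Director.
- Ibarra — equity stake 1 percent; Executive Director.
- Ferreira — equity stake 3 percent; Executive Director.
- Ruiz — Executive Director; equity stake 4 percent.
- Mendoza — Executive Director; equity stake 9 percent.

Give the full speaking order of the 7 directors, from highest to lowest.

Adeyemi, Ferreira, Ibarra, Mbeki, Mendoza, Ruiz, Lindqvist

By board role: Adeyemi, Ferreira, Ibarra, Mbeki, Mendoza and Ruiz (Executive Director); then Lindqvist (Non-Executive Director).
Among Adeyemi, Ferreira, Ibarra, Mbeki, Mendoza and Ruiz, alphabetically by surname: Adeyemi before Ferreira before Ibarra before Mbeki before Mendoza before Ruiz.
Full order: Adeyemi, Ferreira, Ibarra, Mbeki, Mendoza, Ruiz, Lindqvist.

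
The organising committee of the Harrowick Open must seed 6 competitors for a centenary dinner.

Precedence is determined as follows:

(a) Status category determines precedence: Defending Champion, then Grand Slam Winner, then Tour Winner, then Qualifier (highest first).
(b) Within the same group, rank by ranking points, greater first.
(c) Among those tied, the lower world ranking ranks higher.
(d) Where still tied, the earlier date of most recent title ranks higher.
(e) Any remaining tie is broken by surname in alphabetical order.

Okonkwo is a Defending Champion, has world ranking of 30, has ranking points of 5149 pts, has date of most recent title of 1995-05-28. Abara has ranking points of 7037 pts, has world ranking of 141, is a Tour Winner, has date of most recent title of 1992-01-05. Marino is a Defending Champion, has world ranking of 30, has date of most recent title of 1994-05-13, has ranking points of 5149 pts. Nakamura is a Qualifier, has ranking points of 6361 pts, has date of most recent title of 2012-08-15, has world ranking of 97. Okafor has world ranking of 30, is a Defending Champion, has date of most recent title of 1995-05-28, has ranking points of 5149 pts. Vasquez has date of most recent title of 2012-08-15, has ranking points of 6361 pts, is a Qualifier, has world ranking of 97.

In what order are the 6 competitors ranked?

Marino, Okafor, Okonkwo, Abara, Nakamura, Vasquez

By status category: Marino, Okafor and Okonkwo (Defending Champion); then Abara (Tour Winner); then Nakamura and Vasquez (Qualifier).
Marino, Okafor and Okonkwo all have ranking points 5149 pts, so the next rule applies.
Marino, Okafor and Okonkwo all have world ranking 30, so the next rule applies.
Among Marino, Okafor and Okonkwo, by date of most recent title (earlier first): Marino (1994-05-13) before Okafor and Okonkwo (1995-05-28).
Among Okafor and Okonkwo, alphabetically by surname: Okafor before Okonkwo.
Nakamura and Vasquez both have ranking points 6361 pts, so the next rule applies.
Nakamura and Vasquez both have world ranking 97, so the next rule applies.
Nakamura and Vasquez both have date of most recent title 2012-08-15, so the next rule applies.
Among Nakamura and Vasquez, alphabetically by surname: Nakamura before Vasquez.
Full order: Marino, Okafor, Okonkwo, Abara, Nakamura, Vasquez.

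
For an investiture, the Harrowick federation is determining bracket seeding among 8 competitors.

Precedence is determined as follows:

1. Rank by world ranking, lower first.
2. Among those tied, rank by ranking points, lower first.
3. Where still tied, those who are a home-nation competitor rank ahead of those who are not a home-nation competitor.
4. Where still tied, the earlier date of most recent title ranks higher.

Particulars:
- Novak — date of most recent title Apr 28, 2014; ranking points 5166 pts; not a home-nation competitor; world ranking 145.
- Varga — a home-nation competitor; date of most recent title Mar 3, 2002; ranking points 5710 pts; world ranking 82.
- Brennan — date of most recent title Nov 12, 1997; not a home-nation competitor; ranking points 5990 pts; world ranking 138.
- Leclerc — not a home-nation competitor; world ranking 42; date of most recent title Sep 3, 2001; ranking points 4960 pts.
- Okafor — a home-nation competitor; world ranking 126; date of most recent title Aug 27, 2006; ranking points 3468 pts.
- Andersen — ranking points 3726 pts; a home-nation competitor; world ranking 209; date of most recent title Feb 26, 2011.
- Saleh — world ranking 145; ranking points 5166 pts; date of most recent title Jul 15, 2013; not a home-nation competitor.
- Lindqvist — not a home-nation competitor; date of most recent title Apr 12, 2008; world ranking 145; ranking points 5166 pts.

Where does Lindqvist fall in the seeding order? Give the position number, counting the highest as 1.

5

By world ranking (lower first): Leclerc (42); then Varga (82); then Okafor (126); then Brennan (138); then Lindqvist, Saleh and Novak (each 145); then Andersen (209).
Lindqvist, Saleh and Novak all have ranking points 5166 pts, so the next rule applies.
Lindqvist, Saleh and Novak are each not a home-nation competitor, so the next rule applies.
Among Lindqvist, Saleh and Novak, by date of most recent title (earlier first): Lindqvist (Apr 12, 2008) before Saleh (Jul 15, 2013) before Novak (Apr 28, 2014).
Order: Leclerc, Varga, Okafor, Brennan, Lindqvist, Saleh, Novak, Andersen. So position 5.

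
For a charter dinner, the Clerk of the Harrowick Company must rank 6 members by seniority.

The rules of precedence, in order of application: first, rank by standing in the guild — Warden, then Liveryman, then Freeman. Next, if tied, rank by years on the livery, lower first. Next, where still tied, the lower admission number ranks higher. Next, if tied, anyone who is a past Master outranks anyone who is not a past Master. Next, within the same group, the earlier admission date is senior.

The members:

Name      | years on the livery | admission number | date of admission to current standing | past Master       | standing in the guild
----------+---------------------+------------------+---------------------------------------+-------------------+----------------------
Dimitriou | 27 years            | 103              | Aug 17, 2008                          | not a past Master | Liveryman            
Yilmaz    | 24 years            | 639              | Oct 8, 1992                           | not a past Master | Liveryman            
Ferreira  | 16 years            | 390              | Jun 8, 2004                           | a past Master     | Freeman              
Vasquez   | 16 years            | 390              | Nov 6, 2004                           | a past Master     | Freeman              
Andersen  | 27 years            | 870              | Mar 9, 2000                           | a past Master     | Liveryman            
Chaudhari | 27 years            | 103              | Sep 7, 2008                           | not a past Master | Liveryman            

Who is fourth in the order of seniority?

Andersen

By standing in the guild: Yilmaz, Dimitriou, Chaudhari and Andersen (Liveryman); then Ferreira and Vasquez (Freeman).
Among Yilmaz, Dimitriou, Chaudhari and Andersen, by years on the livery (lower first): Yilmaz (24 years) before Dimitriou, Chaudhari and Andersen (27 years).
Among Dimitriou, Chaudhari and Andersen, by admission number (lower first): Dimitriou and Chaudhari (103) before Andersen (870).
Dimitriou and Chaudhari are each not a past Master, so the next rule applies.
Among Dimitriou and Chaudhari, by date of admission to current standing (earlier first): Dimitriou (Aug 17, 2008) before Chaudhari (Sep 7, 2008).
Ferreira and Vasquez both have years on the livery 16 years, so the next rule applies.
Ferreira and Vasquez both have admission number 390, so the next rule applies.
Ferreira and Vasquez are each a past Master, so the next rule applies.
Among Ferreira and Vasquez, by date of admission to current standing (earlier first): Ferreira (Jun 8, 2004) before Vasquez (Nov 6, 2004).
Order: Yilmaz, Dimitriou, Chaudhari, Andersen, Ferreira, Vasquez.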